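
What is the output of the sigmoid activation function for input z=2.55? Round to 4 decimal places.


sigmoid(z) = 1 / (1 + exp(-z))
exp(-(2.55)) = exp(-2.55) = 0.0781
1 + 0.0781 = 1.0781
1 / 1.0781 = 0.9276

0.9276


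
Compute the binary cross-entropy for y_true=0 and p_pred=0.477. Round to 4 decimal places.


For y=0: Loss = -log(1-p)
= -log(1 - 0.477)
= -log(0.523)
= -(-0.6482)
= 0.6482

0.6482


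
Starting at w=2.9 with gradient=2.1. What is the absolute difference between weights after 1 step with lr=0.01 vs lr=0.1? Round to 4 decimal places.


With lr=0.01: w_new = 2.9 - 0.01 * 2.1 = 2.879
With lr=0.1: w_new = 2.9 - 0.1 * 2.1 = 2.69
Absolute difference = |2.879 - 2.69|
= 0.1890

0.1890


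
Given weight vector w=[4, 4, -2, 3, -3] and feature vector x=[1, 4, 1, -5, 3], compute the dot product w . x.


Element-wise products:
4 * 1 = 4
4 * 4 = 16
-2 * 1 = -2
3 * -5 = -15
-3 * 3 = -9
Sum = 4 + 16 + -2 + -15 + -9
= -6

-6


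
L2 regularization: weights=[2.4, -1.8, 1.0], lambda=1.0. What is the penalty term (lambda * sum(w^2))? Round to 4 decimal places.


Squaring each weight:
2.4^2 = 5.76
(-1.8)^2 = 3.24
1.0^2 = 1.0
Sum of squares = 10.0
Penalty = 1.0 * 10.0 = 10.0000

10.0000


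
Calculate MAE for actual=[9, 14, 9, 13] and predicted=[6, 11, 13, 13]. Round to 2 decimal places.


Absolute errors: [3, 3, 4, 0]
Sum of absolute errors = 10
MAE = 10 / 4 = 2.50

2.50


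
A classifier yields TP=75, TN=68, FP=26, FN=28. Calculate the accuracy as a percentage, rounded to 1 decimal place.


Accuracy = (TP + TN) / (TP + TN + FP + FN) * 100
= (75 + 68) / (75 + 68 + 26 + 28)
= 143 / 197
= 0.7259
= 72.6%

72.6


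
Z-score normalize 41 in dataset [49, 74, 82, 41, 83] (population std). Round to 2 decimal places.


Mean = (49 + 74 + 82 + 41 + 83) / 5 = 65.8
Variance = sum((x_i - mean)^2) / n = 304.56
Std = sqrt(304.56) = 17.4516
Z = (x - mean) / std
= (41 - 65.8) / 17.4516
= -24.8 / 17.4516
= -1.42

-1.42


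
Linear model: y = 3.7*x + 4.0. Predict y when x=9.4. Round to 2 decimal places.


y = 3.7 * 9.4 + (4.0)
= 34.78 + (4.0)
= 38.78

38.78


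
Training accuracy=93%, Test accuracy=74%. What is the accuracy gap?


Gap = train_accuracy - test_accuracy
= 93 - 74
= 19%
This gap suggests the model is overfitting.

19


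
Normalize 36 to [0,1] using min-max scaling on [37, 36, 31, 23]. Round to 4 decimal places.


Min = 23, Max = 37
Range = 37 - 23 = 14
Scaled = (x - min) / (max - min)
= (36 - 23) / 14
= 13 / 14
= 0.9286

0.9286


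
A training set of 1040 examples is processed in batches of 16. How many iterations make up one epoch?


Iterations per epoch = dataset_size / batch_size
= 1040 / 16
= 65

65


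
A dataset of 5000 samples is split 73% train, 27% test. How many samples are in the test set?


Train samples = 5000 * 73% = 3650
Test samples = 5000 - 3650
= 1350

1350


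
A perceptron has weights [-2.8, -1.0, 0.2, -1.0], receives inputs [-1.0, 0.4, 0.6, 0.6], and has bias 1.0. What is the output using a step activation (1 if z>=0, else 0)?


z = w . x + b
= -2.8*-1.0 + -1.0*0.4 + 0.2*0.6 + -1.0*0.6 + 1.0
= 2.8 + -0.4 + 0.12 + -0.6 + 1.0
= 1.92 + 1.0
= 2.92
Since z = 2.92 >= 0, output = 1

1


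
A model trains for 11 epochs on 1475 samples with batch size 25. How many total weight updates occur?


Iterations per epoch = 1475 / 25 = 59
Total updates = iterations_per_epoch * epochs
= 59 * 11
= 649

649


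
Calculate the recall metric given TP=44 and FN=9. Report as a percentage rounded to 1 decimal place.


Recall = TP / (TP + FN) * 100
= 44 / (44 + 9)
= 44 / 53
= 0.8302
= 83.0%

83.0


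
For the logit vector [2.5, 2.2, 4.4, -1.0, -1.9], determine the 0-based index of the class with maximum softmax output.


Softmax is a monotonic transformation, so it preserves the argmax.
We need to find the index of the maximum logit.
Index 0: 2.5
Index 1: 2.2
Index 2: 4.4
Index 3: -1.0
Index 4: -1.9
Maximum logit = 4.4 at index 2

2


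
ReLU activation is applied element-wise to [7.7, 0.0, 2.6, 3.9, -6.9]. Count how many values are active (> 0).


ReLU(x) = max(0, x) for each element:
ReLU(7.7) = 7.7
ReLU(0.0) = 0
ReLU(2.6) = 2.6
ReLU(3.9) = 3.9
ReLU(-6.9) = 0
Active neurons (>0): 3

3


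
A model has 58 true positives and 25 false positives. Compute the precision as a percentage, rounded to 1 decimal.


Precision = TP / (TP + FP) * 100
= 58 / (58 + 25)
= 58 / 83
= 0.6988
= 69.9%

69.9


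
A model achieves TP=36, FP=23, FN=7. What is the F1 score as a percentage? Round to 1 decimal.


Precision = TP / (TP + FP) = 36 / 59 = 0.6102
Recall = TP / (TP + FN) = 36 / 43 = 0.8372
F1 = 2 * P * R / (P + R)
= 2 * 0.6102 * 0.8372 / (0.6102 + 0.8372)
= 1.0217 / 1.4474
= 0.7059
As percentage: 70.6%

70.6


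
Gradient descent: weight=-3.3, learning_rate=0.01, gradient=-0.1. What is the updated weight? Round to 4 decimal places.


w_new = w_old - lr * gradient
= -3.3 - 0.01 * -0.1
= -3.3 - (-0.001)
= -3.2990

-3.2990


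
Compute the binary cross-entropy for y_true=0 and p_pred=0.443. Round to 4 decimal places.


For y=0: Loss = -log(1-p)
= -log(1 - 0.443)
= -log(0.557)
= -(-0.5852)
= 0.5852

0.5852


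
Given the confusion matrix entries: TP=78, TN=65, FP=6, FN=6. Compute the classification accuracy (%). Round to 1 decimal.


Accuracy = (TP + TN) / (TP + TN + FP + FN) * 100
= (78 + 65) / (78 + 65 + 6 + 6)
= 143 / 155
= 0.9226
= 92.3%

92.3


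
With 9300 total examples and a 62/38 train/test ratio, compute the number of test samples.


Train samples = 9300 * 62% = 5766
Test samples = 9300 - 5766
= 3534

3534


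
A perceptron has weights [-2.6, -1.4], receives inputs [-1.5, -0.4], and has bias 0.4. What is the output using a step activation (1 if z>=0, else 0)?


z = w . x + b
= -2.6*-1.5 + -1.4*-0.4 + 0.4
= 3.9 + 0.56 + 0.4
= 4.46 + 0.4
= 4.86
Since z = 4.86 >= 0, output = 1

1


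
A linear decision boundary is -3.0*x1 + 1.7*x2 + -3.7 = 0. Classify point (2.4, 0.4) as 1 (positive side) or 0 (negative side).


Compute -3.0 * 2.4 + 1.7 * 0.4 + -3.7
= -7.2 + 0.68 + -3.7
= -10.22
Since -10.22 < 0, the point is on the negative side.

0


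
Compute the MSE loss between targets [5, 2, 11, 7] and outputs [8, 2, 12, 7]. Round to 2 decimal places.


Differences: [-3, 0, -1, 0]
Squared errors: [9, 0, 1, 0]
Sum of squared errors = 10
MSE = 10 / 4 = 2.50

2.50


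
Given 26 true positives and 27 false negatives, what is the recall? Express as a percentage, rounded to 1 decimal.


Recall = TP / (TP + FN) * 100
= 26 / (26 + 27)
= 26 / 53
= 0.4906
= 49.1%

49.1


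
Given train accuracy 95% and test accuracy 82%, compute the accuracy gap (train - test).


Gap = train_accuracy - test_accuracy
= 95 - 82
= 13%
This gap suggests the model is overfitting.

13


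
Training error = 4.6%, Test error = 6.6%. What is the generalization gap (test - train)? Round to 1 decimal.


Generalization gap = test_error - train_error
= 6.6 - 4.6
= 2.0%
A moderate gap.

2.0


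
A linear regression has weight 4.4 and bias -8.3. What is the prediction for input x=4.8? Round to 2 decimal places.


y = 4.4 * 4.8 + (-8.3)
= 21.12 + (-8.3)
= 12.82

12.82


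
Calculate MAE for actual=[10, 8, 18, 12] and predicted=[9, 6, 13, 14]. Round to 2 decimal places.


Absolute errors: [1, 2, 5, 2]
Sum of absolute errors = 10
MAE = 10 / 4 = 2.50

2.50


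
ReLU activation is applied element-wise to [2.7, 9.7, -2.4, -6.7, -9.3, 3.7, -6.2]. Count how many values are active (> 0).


ReLU(x) = max(0, x) for each element:
ReLU(2.7) = 2.7
ReLU(9.7) = 9.7
ReLU(-2.4) = 0
ReLU(-6.7) = 0
ReLU(-9.3) = 0
ReLU(3.7) = 3.7
ReLU(-6.2) = 0
Active neurons (>0): 3

3


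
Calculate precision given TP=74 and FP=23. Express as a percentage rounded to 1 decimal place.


Precision = TP / (TP + FP) * 100
= 74 / (74 + 23)
= 74 / 97
= 0.7629
= 76.3%

76.3


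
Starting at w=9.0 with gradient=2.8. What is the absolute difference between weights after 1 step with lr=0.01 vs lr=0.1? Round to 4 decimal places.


With lr=0.01: w_new = 9.0 - 0.01 * 2.8 = 8.972
With lr=0.1: w_new = 9.0 - 0.1 * 2.8 = 8.72
Absolute difference = |8.972 - 8.72|
= 0.2520

0.2520


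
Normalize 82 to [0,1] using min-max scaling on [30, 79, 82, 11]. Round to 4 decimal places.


Min = 11, Max = 82
Range = 82 - 11 = 71
Scaled = (x - min) / (max - min)
= (82 - 11) / 71
= 71 / 71
= 1.0000

1.0000


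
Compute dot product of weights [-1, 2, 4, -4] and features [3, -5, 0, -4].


Element-wise products:
-1 * 3 = -3
2 * -5 = -10
4 * 0 = 0
-4 * -4 = 16
Sum = -3 + -10 + 0 + 16
= 3

3


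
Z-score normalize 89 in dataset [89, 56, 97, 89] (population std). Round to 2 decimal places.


Mean = (89 + 56 + 97 + 89) / 4 = 82.75
Variance = sum((x_i - mean)^2) / n = 249.1875
Std = sqrt(249.1875) = 15.7857
Z = (x - mean) / std
= (89 - 82.75) / 15.7857
= 6.25 / 15.7857
= 0.40

0.40


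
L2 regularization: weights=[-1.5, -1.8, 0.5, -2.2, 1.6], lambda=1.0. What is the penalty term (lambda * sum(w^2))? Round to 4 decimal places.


Squaring each weight:
(-1.5)^2 = 2.25
(-1.8)^2 = 3.24
0.5^2 = 0.25
(-2.2)^2 = 4.84
1.6^2 = 2.56
Sum of squares = 13.14
Penalty = 1.0 * 13.14 = 13.1400

13.1400


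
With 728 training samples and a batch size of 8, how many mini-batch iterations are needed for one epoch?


Iterations per epoch = dataset_size / batch_size
= 728 / 8
= 91

91


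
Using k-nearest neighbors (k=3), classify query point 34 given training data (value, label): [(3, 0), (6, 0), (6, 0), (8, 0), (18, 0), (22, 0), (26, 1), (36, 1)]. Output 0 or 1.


Distances from query 34:
Point 36 (class 1): distance = 2
Point 26 (class 1): distance = 8
Point 22 (class 0): distance = 12
K=3 nearest neighbors: classes = [1, 1, 0]
Votes for class 1: 2 / 3
Majority vote => class 1

1


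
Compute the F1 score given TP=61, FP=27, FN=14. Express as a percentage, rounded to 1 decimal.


Precision = TP / (TP + FP) = 61 / 88 = 0.6932
Recall = TP / (TP + FN) = 61 / 75 = 0.8133
F1 = 2 * P * R / (P + R)
= 2 * 0.6932 * 0.8133 / (0.6932 + 0.8133)
= 1.1276 / 1.5065
= 0.7485
As percentage: 74.8%

74.8


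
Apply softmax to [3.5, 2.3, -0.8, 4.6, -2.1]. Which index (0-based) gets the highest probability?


Softmax is a monotonic transformation, so it preserves the argmax.
We need to find the index of the maximum logit.
Index 0: 3.5
Index 1: 2.3
Index 2: -0.8
Index 3: 4.6
Index 4: -2.1
Maximum logit = 4.6 at index 3

3


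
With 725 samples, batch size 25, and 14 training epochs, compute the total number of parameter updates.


Iterations per epoch = 725 / 25 = 29
Total updates = iterations_per_epoch * epochs
= 29 * 14
= 406

406


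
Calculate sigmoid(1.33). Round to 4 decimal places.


sigmoid(z) = 1 / (1 + exp(-z))
exp(-(1.33)) = exp(-1.33) = 0.2645
1 + 0.2645 = 1.2645
1 / 1.2645 = 0.7908

0.7908


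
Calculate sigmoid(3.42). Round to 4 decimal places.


sigmoid(z) = 1 / (1 + exp(-z))
exp(-(3.42)) = exp(-3.42) = 0.0327
1 + 0.0327 = 1.0327
1 / 1.0327 = 0.9683

0.9683


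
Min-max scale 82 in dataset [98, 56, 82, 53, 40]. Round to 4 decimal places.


Min = 40, Max = 98
Range = 98 - 40 = 58
Scaled = (x - min) / (max - min)
= (82 - 40) / 58
= 42 / 58
= 0.7241

0.7241


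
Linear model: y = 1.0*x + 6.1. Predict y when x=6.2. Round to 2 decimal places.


y = 1.0 * 6.2 + (6.1)
= 6.2 + (6.1)
= 12.30

12.30


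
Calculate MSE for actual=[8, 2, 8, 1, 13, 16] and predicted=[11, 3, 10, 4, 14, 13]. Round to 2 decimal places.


Differences: [-3, -1, -2, -3, -1, 3]
Squared errors: [9, 1, 4, 9, 1, 9]
Sum of squared errors = 33
MSE = 33 / 6 = 5.50

5.50


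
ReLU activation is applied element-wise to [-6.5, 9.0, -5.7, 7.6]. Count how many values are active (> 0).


ReLU(x) = max(0, x) for each element:
ReLU(-6.5) = 0
ReLU(9.0) = 9.0
ReLU(-5.7) = 0
ReLU(7.6) = 7.6
Active neurons (>0): 2

2


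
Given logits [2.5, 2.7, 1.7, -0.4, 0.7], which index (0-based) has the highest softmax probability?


Softmax is a monotonic transformation, so it preserves the argmax.
We need to find the index of the maximum logit.
Index 0: 2.5
Index 1: 2.7
Index 2: 1.7
Index 3: -0.4
Index 4: 0.7
Maximum logit = 2.7 at index 1

1


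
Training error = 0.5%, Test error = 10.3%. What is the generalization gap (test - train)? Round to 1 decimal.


Generalization gap = test_error - train_error
= 10.3 - 0.5
= 9.8%
A moderate gap.

9.8


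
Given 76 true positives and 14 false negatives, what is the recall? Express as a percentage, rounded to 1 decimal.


Recall = TP / (TP + FN) * 100
= 76 / (76 + 14)
= 76 / 90
= 0.8444
= 84.4%

84.4


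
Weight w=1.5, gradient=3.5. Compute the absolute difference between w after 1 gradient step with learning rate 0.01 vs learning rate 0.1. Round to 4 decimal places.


With lr=0.01: w_new = 1.5 - 0.01 * 3.5 = 1.465
With lr=0.1: w_new = 1.5 - 0.1 * 3.5 = 1.15
Absolute difference = |1.465 - 1.15|
= 0.3150

0.3150


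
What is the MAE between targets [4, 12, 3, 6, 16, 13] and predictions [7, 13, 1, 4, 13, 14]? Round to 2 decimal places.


Absolute errors: [3, 1, 2, 2, 3, 1]
Sum of absolute errors = 12
MAE = 12 / 6 = 2.00

2.00


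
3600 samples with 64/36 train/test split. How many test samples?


Train samples = 3600 * 64% = 2304
Test samples = 3600 - 2304
= 1296

1296


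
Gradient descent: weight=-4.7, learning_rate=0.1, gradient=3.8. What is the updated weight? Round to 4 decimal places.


w_new = w_old - lr * gradient
= -4.7 - 0.1 * 3.8
= -4.7 - (0.38)
= -5.0800

-5.0800


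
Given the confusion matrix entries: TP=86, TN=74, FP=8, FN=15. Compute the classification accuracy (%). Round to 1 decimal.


Accuracy = (TP + TN) / (TP + TN + FP + FN) * 100
= (86 + 74) / (86 + 74 + 8 + 15)
= 160 / 183
= 0.8743
= 87.4%

87.4


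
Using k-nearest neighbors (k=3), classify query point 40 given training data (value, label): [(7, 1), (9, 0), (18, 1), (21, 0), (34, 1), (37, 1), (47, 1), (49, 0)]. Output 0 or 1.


Distances from query 40:
Point 37 (class 1): distance = 3
Point 34 (class 1): distance = 6
Point 47 (class 1): distance = 7
K=3 nearest neighbors: classes = [1, 1, 1]
Votes for class 1: 3 / 3
Majority vote => class 1

1


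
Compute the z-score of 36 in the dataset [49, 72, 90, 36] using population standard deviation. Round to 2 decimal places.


Mean = (49 + 72 + 90 + 36) / 4 = 61.75
Variance = sum((x_i - mean)^2) / n = 432.1875
Std = sqrt(432.1875) = 20.7891
Z = (x - mean) / std
= (36 - 61.75) / 20.7891
= -25.75 / 20.7891
= -1.24

-1.24


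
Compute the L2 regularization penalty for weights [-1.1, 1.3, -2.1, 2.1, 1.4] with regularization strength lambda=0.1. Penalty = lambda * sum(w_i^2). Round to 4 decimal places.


Squaring each weight:
(-1.1)^2 = 1.21
1.3^2 = 1.69
(-2.1)^2 = 4.41
2.1^2 = 4.41
1.4^2 = 1.96
Sum of squares = 13.68
Penalty = 0.1 * 13.68 = 1.3680

1.3680


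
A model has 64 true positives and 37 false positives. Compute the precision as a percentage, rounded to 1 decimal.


Precision = TP / (TP + FP) * 100
= 64 / (64 + 37)
= 64 / 101
= 0.6337
= 63.4%

63.4


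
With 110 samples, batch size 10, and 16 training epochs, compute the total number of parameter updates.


Iterations per epoch = 110 / 10 = 11
Total updates = iterations_per_epoch * epochs
= 11 * 16
= 176

176


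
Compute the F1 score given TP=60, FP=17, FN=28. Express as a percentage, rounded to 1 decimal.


Precision = TP / (TP + FP) = 60 / 77 = 0.7792
Recall = TP / (TP + FN) = 60 / 88 = 0.6818
F1 = 2 * P * R / (P + R)
= 2 * 0.7792 * 0.6818 / (0.7792 + 0.6818)
= 1.0626 / 1.461
= 0.7273
As percentage: 72.7%

72.7


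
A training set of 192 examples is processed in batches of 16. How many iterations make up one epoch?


Iterations per epoch = dataset_size / batch_size
= 192 / 16
= 12

12


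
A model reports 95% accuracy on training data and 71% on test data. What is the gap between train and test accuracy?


Gap = train_accuracy - test_accuracy
= 95 - 71
= 24%
This large gap strongly indicates overfitting.

24


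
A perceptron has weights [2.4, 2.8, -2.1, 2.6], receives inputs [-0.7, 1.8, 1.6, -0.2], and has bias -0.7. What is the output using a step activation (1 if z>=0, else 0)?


z = w . x + b
= 2.4*-0.7 + 2.8*1.8 + -2.1*1.6 + 2.6*-0.2 + -0.7
= -1.68 + 5.04 + -3.36 + -0.52 + -0.7
= -0.52 + -0.7
= -1.22
Since z = -1.22 < 0, output = 0

0


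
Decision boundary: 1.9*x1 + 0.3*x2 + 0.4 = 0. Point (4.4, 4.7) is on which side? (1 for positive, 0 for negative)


Compute 1.9 * 4.4 + 0.3 * 4.7 + 0.4
= 8.36 + 1.41 + 0.4
= 10.17
Since 10.17 >= 0, the point is on the positive side.

1


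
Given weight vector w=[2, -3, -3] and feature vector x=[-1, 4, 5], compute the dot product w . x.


Element-wise products:
2 * -1 = -2
-3 * 4 = -12
-3 * 5 = -15
Sum = -2 + -12 + -15
= -29

-29


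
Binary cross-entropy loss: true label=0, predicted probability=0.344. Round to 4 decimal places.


For y=0: Loss = -log(1-p)
= -log(1 - 0.344)
= -log(0.656)
= -(-0.4216)
= 0.4216

0.4216


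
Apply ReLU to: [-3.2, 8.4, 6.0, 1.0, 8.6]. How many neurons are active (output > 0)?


ReLU(x) = max(0, x) for each element:
ReLU(-3.2) = 0
ReLU(8.4) = 8.4
ReLU(6.0) = 6.0
ReLU(1.0) = 1.0
ReLU(8.6) = 8.6
Active neurons (>0): 4

4


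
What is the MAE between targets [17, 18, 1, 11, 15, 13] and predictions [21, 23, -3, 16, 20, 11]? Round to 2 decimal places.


Absolute errors: [4, 5, 4, 5, 5, 2]
Sum of absolute errors = 25
MAE = 25 / 6 = 4.17

4.17


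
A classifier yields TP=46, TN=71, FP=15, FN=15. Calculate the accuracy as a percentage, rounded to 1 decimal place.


Accuracy = (TP + TN) / (TP + TN + FP + FN) * 100
= (46 + 71) / (46 + 71 + 15 + 15)
= 117 / 147
= 0.7959
= 79.6%

79.6


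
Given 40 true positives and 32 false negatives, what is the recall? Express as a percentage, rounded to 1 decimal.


Recall = TP / (TP + FN) * 100
= 40 / (40 + 32)
= 40 / 72
= 0.5556
= 55.6%

55.6


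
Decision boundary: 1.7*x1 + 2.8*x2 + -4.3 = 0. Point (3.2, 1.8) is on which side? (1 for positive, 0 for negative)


Compute 1.7 * 3.2 + 2.8 * 1.8 + -4.3
= 5.44 + 5.04 + -4.3
= 6.18
Since 6.18 >= 0, the point is on the positive side.

1


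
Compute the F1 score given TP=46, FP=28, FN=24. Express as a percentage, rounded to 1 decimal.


Precision = TP / (TP + FP) = 46 / 74 = 0.6216
Recall = TP / (TP + FN) = 46 / 70 = 0.6571
F1 = 2 * P * R / (P + R)
= 2 * 0.6216 * 0.6571 / (0.6216 + 0.6571)
= 0.817 / 1.2788
= 0.6389
As percentage: 63.9%

63.9


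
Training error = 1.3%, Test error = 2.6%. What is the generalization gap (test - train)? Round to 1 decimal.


Generalization gap = test_error - train_error
= 2.6 - 1.3
= 1.3%
A small gap suggests good generalization.

1.3


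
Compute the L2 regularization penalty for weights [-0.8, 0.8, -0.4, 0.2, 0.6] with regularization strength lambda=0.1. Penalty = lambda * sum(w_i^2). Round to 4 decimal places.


Squaring each weight:
(-0.8)^2 = 0.64
0.8^2 = 0.64
(-0.4)^2 = 0.16
0.2^2 = 0.04
0.6^2 = 0.36
Sum of squares = 1.84
Penalty = 0.1 * 1.84 = 0.1840

0.1840


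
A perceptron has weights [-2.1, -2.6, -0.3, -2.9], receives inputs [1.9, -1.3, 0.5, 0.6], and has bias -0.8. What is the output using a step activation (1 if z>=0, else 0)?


z = w . x + b
= -2.1*1.9 + -2.6*-1.3 + -0.3*0.5 + -2.9*0.6 + -0.8
= -3.99 + 3.38 + -0.15 + -1.74 + -0.8
= -2.5 + -0.8
= -3.3
Since z = -3.3 < 0, output = 0

0


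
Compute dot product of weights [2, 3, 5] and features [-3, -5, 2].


Element-wise products:
2 * -3 = -6
3 * -5 = -15
5 * 2 = 10
Sum = -6 + -15 + 10
= -11

-11


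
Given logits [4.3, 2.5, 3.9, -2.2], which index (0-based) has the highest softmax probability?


Softmax is a monotonic transformation, so it preserves the argmax.
We need to find the index of the maximum logit.
Index 0: 4.3
Index 1: 2.5
Index 2: 3.9
Index 3: -2.2
Maximum logit = 4.3 at index 0

0


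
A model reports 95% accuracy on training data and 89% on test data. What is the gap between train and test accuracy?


Gap = train_accuracy - test_accuracy
= 95 - 89
= 6%
This moderate gap may indicate mild overfitting.

6


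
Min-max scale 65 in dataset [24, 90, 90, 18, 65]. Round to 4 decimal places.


Min = 18, Max = 90
Range = 90 - 18 = 72
Scaled = (x - min) / (max - min)
= (65 - 18) / 72
= 47 / 72
= 0.6528

0.6528


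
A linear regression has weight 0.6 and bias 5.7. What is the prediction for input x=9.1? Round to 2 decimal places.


y = 0.6 * 9.1 + (5.7)
= 5.46 + (5.7)
= 11.16

11.16


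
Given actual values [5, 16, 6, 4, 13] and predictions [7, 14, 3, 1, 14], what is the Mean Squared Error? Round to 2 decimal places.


Differences: [-2, 2, 3, 3, -1]
Squared errors: [4, 4, 9, 9, 1]
Sum of squared errors = 27
MSE = 27 / 5 = 5.40

5.40


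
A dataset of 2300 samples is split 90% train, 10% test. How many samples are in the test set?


Train samples = 2300 * 90% = 2070
Test samples = 2300 - 2070
= 230

230


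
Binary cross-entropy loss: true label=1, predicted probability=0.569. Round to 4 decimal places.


For y=1: Loss = -log(p)
= -log(0.569)
= -(-0.5639)
= 0.5639

0.5639


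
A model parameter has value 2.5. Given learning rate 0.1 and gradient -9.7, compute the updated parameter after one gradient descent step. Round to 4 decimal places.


w_new = w_old - lr * gradient
= 2.5 - 0.1 * -9.7
= 2.5 - (-0.97)
= 3.4700

3.4700


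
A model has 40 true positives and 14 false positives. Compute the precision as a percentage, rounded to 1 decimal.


Precision = TP / (TP + FP) * 100
= 40 / (40 + 14)
= 40 / 54
= 0.7407
= 74.1%

74.1


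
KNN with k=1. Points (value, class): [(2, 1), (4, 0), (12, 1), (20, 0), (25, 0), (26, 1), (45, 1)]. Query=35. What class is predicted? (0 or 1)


Distances from query 35:
Point 26 (class 1): distance = 9
K=1 nearest neighbors: classes = [1]
Votes for class 1: 1 / 1
Majority vote => class 1

1


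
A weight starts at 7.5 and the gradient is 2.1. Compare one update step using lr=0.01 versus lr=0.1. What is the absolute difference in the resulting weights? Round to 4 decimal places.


With lr=0.01: w_new = 7.5 - 0.01 * 2.1 = 7.479
With lr=0.1: w_new = 7.5 - 0.1 * 2.1 = 7.29
Absolute difference = |7.479 - 7.29|
= 0.1890

0.1890


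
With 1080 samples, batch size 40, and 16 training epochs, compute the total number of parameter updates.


Iterations per epoch = 1080 / 40 = 27
Total updates = iterations_per_epoch * epochs
= 27 * 16
= 432

432


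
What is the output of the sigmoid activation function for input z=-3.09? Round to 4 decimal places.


sigmoid(z) = 1 / (1 + exp(-z))
exp(-(-3.09)) = exp(3.09) = 21.9771
1 + 21.9771 = 22.9771
1 / 22.9771 = 0.0435

0.0435


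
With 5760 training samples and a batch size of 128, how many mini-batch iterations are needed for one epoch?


Iterations per epoch = dataset_size / batch_size
= 5760 / 128
= 45

45


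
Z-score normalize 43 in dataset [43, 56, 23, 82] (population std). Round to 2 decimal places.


Mean = (43 + 56 + 23 + 82) / 4 = 51.0
Variance = sum((x_i - mean)^2) / n = 458.5
Std = sqrt(458.5) = 21.4126
Z = (x - mean) / std
= (43 - 51.0) / 21.4126
= -8.0 / 21.4126
= -0.37

-0.37


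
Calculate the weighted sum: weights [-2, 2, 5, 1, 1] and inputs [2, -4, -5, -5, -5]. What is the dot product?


Element-wise products:
-2 * 2 = -4
2 * -4 = -8
5 * -5 = -25
1 * -5 = -5
1 * -5 = -5
Sum = -4 + -8 + -25 + -5 + -5
= -47

-47


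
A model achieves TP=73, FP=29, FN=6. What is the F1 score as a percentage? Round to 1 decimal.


Precision = TP / (TP + FP) = 73 / 102 = 0.7157
Recall = TP / (TP + FN) = 73 / 79 = 0.9241
F1 = 2 * P * R / (P + R)
= 2 * 0.7157 * 0.9241 / (0.7157 + 0.9241)
= 1.3227 / 1.6397
= 0.8066
As percentage: 80.7%

80.7


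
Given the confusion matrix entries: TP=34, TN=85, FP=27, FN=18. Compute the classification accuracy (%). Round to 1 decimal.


Accuracy = (TP + TN) / (TP + TN + FP + FN) * 100
= (34 + 85) / (34 + 85 + 27 + 18)
= 119 / 164
= 0.7256
= 72.6%

72.6


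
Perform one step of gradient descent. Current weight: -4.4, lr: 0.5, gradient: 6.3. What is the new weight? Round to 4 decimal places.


w_new = w_old - lr * gradient
= -4.4 - 0.5 * 6.3
= -4.4 - (3.15)
= -7.5500

-7.5500


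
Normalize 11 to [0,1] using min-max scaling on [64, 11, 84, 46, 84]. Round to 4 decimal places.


Min = 11, Max = 84
Range = 84 - 11 = 73
Scaled = (x - min) / (max - min)
= (11 - 11) / 73
= 0 / 73
= 0.0000

0.0000


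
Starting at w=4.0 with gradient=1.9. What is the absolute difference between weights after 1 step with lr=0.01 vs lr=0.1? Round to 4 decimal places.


With lr=0.01: w_new = 4.0 - 0.01 * 1.9 = 3.981
With lr=0.1: w_new = 4.0 - 0.1 * 1.9 = 3.81
Absolute difference = |3.981 - 3.81|
= 0.1710

0.1710


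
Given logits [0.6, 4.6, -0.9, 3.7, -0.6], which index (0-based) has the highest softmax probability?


Softmax is a monotonic transformation, so it preserves the argmax.
We need to find the index of the maximum logit.
Index 0: 0.6
Index 1: 4.6
Index 2: -0.9
Index 3: 3.7
Index 4: -0.6
Maximum logit = 4.6 at index 1

1


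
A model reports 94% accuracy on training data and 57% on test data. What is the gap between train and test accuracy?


Gap = train_accuracy - test_accuracy
= 94 - 57
= 37%
This large gap strongly indicates overfitting.

37


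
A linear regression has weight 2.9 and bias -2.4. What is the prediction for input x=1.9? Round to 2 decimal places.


y = 2.9 * 1.9 + (-2.4)
= 5.51 + (-2.4)
= 3.11

3.11


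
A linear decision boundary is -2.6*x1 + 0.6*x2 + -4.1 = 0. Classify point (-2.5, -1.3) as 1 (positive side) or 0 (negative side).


Compute -2.6 * -2.5 + 0.6 * -1.3 + -4.1
= 6.5 + -0.78 + -4.1
= 1.62
Since 1.62 >= 0, the point is on the positive side.

1


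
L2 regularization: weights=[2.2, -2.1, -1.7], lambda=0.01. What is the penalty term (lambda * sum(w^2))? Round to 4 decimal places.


Squaring each weight:
2.2^2 = 4.84
(-2.1)^2 = 4.41
(-1.7)^2 = 2.89
Sum of squares = 12.14
Penalty = 0.01 * 12.14 = 0.1214

0.1214


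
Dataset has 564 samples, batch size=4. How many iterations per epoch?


Iterations per epoch = dataset_size / batch_size
= 564 / 4
= 141

141


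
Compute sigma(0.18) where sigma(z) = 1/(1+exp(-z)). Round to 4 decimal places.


sigmoid(z) = 1 / (1 + exp(-z))
exp(-(0.18)) = exp(-0.18) = 0.8353
1 + 0.8353 = 1.8353
1 / 1.8353 = 0.5449

0.5449


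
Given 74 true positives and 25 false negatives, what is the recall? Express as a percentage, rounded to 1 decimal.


Recall = TP / (TP + FN) * 100
= 74 / (74 + 25)
= 74 / 99
= 0.7475
= 74.7%

74.7


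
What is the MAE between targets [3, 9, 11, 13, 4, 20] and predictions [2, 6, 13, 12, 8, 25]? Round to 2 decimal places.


Absolute errors: [1, 3, 2, 1, 4, 5]
Sum of absolute errors = 16
MAE = 16 / 6 = 2.67

2.67


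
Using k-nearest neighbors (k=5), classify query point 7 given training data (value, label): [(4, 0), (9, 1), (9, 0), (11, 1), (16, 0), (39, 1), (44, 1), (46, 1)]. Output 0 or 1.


Distances from query 7:
Point 9 (class 0): distance = 2
Point 9 (class 1): distance = 2
Point 4 (class 0): distance = 3
Point 11 (class 1): distance = 4
Point 16 (class 0): distance = 9
K=5 nearest neighbors: classes = [0, 1, 0, 1, 0]
Votes for class 1: 2 / 5
Majority vote => class 0

0


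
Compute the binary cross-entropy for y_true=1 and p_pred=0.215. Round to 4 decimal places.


For y=1: Loss = -log(p)
= -log(0.215)
= -(-1.5371)
= 1.5371

1.5371


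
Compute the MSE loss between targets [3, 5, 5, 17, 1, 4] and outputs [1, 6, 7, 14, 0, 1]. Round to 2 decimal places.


Differences: [2, -1, -2, 3, 1, 3]
Squared errors: [4, 1, 4, 9, 1, 9]
Sum of squared errors = 28
MSE = 28 / 6 = 4.67

4.67


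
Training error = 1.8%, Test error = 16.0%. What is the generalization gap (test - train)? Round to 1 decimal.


Generalization gap = test_error - train_error
= 16.0 - 1.8
= 14.2%
A large gap suggests overfitting.

14.2


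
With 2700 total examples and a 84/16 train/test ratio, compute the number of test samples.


Train samples = 2700 * 84% = 2268
Test samples = 2700 - 2268
= 432

432


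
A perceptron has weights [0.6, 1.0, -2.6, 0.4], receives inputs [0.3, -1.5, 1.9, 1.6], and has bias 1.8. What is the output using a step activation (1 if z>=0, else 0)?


z = w . x + b
= 0.6*0.3 + 1.0*-1.5 + -2.6*1.9 + 0.4*1.6 + 1.8
= 0.18 + -1.5 + -4.94 + 0.64 + 1.8
= -5.62 + 1.8
= -3.82
Since z = -3.82 < 0, output = 0

0


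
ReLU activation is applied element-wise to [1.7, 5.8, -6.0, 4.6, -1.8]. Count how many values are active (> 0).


ReLU(x) = max(0, x) for each element:
ReLU(1.7) = 1.7
ReLU(5.8) = 5.8
ReLU(-6.0) = 0
ReLU(4.6) = 4.6
ReLU(-1.8) = 0
Active neurons (>0): 3

3


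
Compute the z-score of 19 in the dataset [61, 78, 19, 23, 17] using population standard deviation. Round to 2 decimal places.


Mean = (61 + 78 + 19 + 23 + 17) / 5 = 39.6
Variance = sum((x_i - mean)^2) / n = 628.64
Std = sqrt(628.64) = 25.0727
Z = (x - mean) / std
= (19 - 39.6) / 25.0727
= -20.6 / 25.0727
= -0.82

-0.82


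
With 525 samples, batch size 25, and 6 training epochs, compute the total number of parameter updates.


Iterations per epoch = 525 / 25 = 21
Total updates = iterations_per_epoch * epochs
= 21 * 6
= 126

126


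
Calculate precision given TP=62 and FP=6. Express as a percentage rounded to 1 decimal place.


Precision = TP / (TP + FP) * 100
= 62 / (62 + 6)
= 62 / 68
= 0.9118
= 91.2%

91.2


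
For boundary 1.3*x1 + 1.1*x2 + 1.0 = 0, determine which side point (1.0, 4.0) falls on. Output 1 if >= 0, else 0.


Compute 1.3 * 1.0 + 1.1 * 4.0 + 1.0
= 1.3 + 4.4 + 1.0
= 6.7
Since 6.7 >= 0, the point is on the positive side.

1


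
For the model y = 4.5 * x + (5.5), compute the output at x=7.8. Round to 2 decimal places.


y = 4.5 * 7.8 + (5.5)
= 35.1 + (5.5)
= 40.60

40.60


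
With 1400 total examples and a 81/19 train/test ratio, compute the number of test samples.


Train samples = 1400 * 81% = 1134
Test samples = 1400 - 1134
= 266

266


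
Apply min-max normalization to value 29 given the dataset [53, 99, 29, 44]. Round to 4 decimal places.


Min = 29, Max = 99
Range = 99 - 29 = 70
Scaled = (x - min) / (max - min)
= (29 - 29) / 70
= 0 / 70
= 0.0000

0.0000


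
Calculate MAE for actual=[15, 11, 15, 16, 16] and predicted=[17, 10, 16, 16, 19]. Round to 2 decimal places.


Absolute errors: [2, 1, 1, 0, 3]
Sum of absolute errors = 7
MAE = 7 / 5 = 1.40

1.40


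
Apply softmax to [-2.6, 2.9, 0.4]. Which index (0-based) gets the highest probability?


Softmax is a monotonic transformation, so it preserves the argmax.
We need to find the index of the maximum logit.
Index 0: -2.6
Index 1: 2.9
Index 2: 0.4
Maximum logit = 2.9 at index 1

1


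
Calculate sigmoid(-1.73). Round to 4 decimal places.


sigmoid(z) = 1 / (1 + exp(-z))
exp(-(-1.73)) = exp(1.73) = 5.6407
1 + 5.6407 = 6.6407
1 / 6.6407 = 0.1506

0.1506


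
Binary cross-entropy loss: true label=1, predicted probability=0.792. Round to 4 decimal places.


For y=1: Loss = -log(p)
= -log(0.792)
= -(-0.2332)
= 0.2332

0.2332


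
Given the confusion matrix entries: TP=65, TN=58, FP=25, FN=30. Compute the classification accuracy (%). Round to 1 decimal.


Accuracy = (TP + TN) / (TP + TN + FP + FN) * 100
= (65 + 58) / (65 + 58 + 25 + 30)
= 123 / 178
= 0.691
= 69.1%

69.1


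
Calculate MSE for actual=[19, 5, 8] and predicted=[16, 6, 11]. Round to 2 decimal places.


Differences: [3, -1, -3]
Squared errors: [9, 1, 9]
Sum of squared errors = 19
MSE = 19 / 3 = 6.33

6.33


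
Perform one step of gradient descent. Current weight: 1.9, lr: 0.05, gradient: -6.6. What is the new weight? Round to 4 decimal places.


w_new = w_old - lr * gradient
= 1.9 - 0.05 * -6.6
= 1.9 - (-0.33)
= 2.2300

2.2300


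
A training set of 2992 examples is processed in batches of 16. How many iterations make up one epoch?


Iterations per epoch = dataset_size / batch_size
= 2992 / 16
= 187

187


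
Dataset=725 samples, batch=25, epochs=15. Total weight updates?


Iterations per epoch = 725 / 25 = 29
Total updates = iterations_per_epoch * epochs
= 29 * 15
= 435

435


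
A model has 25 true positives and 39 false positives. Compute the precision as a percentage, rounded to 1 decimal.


Precision = TP / (TP + FP) * 100
= 25 / (25 + 39)
= 25 / 64
= 0.3906
= 39.1%

39.1


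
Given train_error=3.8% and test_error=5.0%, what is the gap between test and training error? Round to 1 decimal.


Generalization gap = test_error - train_error
= 5.0 - 3.8
= 1.2%
A small gap suggests good generalization.

1.2


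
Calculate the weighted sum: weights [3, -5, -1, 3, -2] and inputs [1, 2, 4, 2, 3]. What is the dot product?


Element-wise products:
3 * 1 = 3
-5 * 2 = -10
-1 * 4 = -4
3 * 2 = 6
-2 * 3 = -6
Sum = 3 + -10 + -4 + 6 + -6
= -11

-11


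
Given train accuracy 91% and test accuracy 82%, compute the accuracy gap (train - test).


Gap = train_accuracy - test_accuracy
= 91 - 82
= 9%
This moderate gap may indicate mild overfitting.

9


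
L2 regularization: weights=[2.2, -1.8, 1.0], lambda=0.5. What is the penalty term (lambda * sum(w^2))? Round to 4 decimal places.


Squaring each weight:
2.2^2 = 4.84
(-1.8)^2 = 3.24
1.0^2 = 1.0
Sum of squares = 9.08
Penalty = 0.5 * 9.08 = 4.5400

4.5400


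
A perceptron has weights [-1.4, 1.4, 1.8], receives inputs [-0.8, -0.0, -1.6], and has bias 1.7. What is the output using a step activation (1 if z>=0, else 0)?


z = w . x + b
= -1.4*-0.8 + 1.4*-0.0 + 1.8*-1.6 + 1.7
= 1.12 + -0.0 + -2.88 + 1.7
= -1.76 + 1.7
= -0.06
Since z = -0.06 < 0, output = 0

0


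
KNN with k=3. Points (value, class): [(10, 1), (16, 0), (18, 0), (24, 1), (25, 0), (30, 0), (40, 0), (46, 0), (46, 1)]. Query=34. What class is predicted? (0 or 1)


Distances from query 34:
Point 30 (class 0): distance = 4
Point 40 (class 0): distance = 6
Point 25 (class 0): distance = 9
K=3 nearest neighbors: classes = [0, 0, 0]
Votes for class 1: 0 / 3
Majority vote => class 0

0


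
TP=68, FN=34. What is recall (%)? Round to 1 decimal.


Recall = TP / (TP + FN) * 100
= 68 / (68 + 34)
= 68 / 102
= 0.6667
= 66.7%

66.7


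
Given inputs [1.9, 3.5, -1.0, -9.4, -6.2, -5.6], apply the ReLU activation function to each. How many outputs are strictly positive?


ReLU(x) = max(0, x) for each element:
ReLU(1.9) = 1.9
ReLU(3.5) = 3.5
ReLU(-1.0) = 0
ReLU(-9.4) = 0
ReLU(-6.2) = 0
ReLU(-5.6) = 0
Active neurons (>0): 2

2


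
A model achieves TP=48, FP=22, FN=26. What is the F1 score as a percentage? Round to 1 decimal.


Precision = TP / (TP + FP) = 48 / 70 = 0.6857
Recall = TP / (TP + FN) = 48 / 74 = 0.6486
F1 = 2 * P * R / (P + R)
= 2 * 0.6857 * 0.6486 / (0.6857 + 0.6486)
= 0.8896 / 1.3344
= 0.6667
As percentage: 66.7%

66.7


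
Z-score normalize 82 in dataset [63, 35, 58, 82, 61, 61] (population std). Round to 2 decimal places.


Mean = (63 + 35 + 58 + 82 + 61 + 61) / 6 = 60.0
Variance = sum((x_i - mean)^2) / n = 187.3333
Std = sqrt(187.3333) = 13.687
Z = (x - mean) / std
= (82 - 60.0) / 13.687
= 22.0 / 13.687
= 1.61

1.61


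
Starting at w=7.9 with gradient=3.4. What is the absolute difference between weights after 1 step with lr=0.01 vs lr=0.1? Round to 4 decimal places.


With lr=0.01: w_new = 7.9 - 0.01 * 3.4 = 7.866
With lr=0.1: w_new = 7.9 - 0.1 * 3.4 = 7.56
Absolute difference = |7.866 - 7.56|
= 0.3060

0.3060


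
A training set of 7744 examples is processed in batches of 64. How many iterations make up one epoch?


Iterations per epoch = dataset_size / batch_size
= 7744 / 64
= 121

121


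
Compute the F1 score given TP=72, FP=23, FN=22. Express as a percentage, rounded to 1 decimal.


Precision = TP / (TP + FP) = 72 / 95 = 0.7579
Recall = TP / (TP + FN) = 72 / 94 = 0.766
F1 = 2 * P * R / (P + R)
= 2 * 0.7579 * 0.766 / (0.7579 + 0.766)
= 1.161 / 1.5239
= 0.7619
As percentage: 76.2%

76.2


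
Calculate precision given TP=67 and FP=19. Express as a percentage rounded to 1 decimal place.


Precision = TP / (TP + FP) * 100
= 67 / (67 + 19)
= 67 / 86
= 0.7791
= 77.9%

77.9


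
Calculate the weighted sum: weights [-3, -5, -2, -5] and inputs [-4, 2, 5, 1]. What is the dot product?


Element-wise products:
-3 * -4 = 12
-5 * 2 = -10
-2 * 5 = -10
-5 * 1 = -5
Sum = 12 + -10 + -10 + -5
= -13

-13


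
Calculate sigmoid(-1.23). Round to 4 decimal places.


sigmoid(z) = 1 / (1 + exp(-z))
exp(-(-1.23)) = exp(1.23) = 3.4212
1 + 3.4212 = 4.4212
1 / 4.4212 = 0.2262

0.2262


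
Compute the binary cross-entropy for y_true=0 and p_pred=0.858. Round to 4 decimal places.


For y=0: Loss = -log(1-p)
= -log(1 - 0.858)
= -log(0.142)
= -(-1.9519)
= 1.9519

1.9519


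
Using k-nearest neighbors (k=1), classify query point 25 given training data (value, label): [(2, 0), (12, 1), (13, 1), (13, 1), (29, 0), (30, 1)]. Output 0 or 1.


Distances from query 25:
Point 29 (class 0): distance = 4
K=1 nearest neighbors: classes = [0]
Votes for class 1: 0 / 1
Majority vote => class 0

0


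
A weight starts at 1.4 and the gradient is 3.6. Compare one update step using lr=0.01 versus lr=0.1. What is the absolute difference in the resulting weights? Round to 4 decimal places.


With lr=0.01: w_new = 1.4 - 0.01 * 3.6 = 1.364
With lr=0.1: w_new = 1.4 - 0.1 * 3.6 = 1.04
Absolute difference = |1.364 - 1.04|
= 0.3240

0.3240


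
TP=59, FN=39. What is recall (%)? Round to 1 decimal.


Recall = TP / (TP + FN) * 100
= 59 / (59 + 39)
= 59 / 98
= 0.602
= 60.2%

60.2


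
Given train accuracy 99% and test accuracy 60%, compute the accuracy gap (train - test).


Gap = train_accuracy - test_accuracy
= 99 - 60
= 39%
This large gap strongly indicates overfitting.

39


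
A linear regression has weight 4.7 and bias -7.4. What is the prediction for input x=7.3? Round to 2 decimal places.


y = 4.7 * 7.3 + (-7.4)
= 34.31 + (-7.4)
= 26.91

26.91


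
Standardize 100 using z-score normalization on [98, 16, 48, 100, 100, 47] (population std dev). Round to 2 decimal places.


Mean = (98 + 16 + 48 + 100 + 100 + 47) / 6 = 68.1667
Variance = sum((x_i - mean)^2) / n = 1082.1389
Std = sqrt(1082.1389) = 32.8959
Z = (x - mean) / std
= (100 - 68.1667) / 32.8959
= 31.8333 / 32.8959
= 0.97

0.97


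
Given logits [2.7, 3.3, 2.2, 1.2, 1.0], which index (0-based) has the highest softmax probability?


Softmax is a monotonic transformation, so it preserves the argmax.
We need to find the index of the maximum logit.
Index 0: 2.7
Index 1: 3.3
Index 2: 2.2
Index 3: 1.2
Index 4: 1.0
Maximum logit = 3.3 at index 1

1


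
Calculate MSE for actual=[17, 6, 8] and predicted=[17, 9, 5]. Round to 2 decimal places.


Differences: [0, -3, 3]
Squared errors: [0, 9, 9]
Sum of squared errors = 18
MSE = 18 / 3 = 6.00

6.00


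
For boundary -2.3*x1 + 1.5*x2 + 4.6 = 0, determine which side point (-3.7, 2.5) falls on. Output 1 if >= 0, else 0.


Compute -2.3 * -3.7 + 1.5 * 2.5 + 4.6
= 8.51 + 3.75 + 4.6
= 16.86
Since 16.86 >= 0, the point is on the positive side.

1


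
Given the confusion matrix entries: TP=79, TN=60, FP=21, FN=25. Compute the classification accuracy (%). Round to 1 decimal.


Accuracy = (TP + TN) / (TP + TN + FP + FN) * 100
= (79 + 60) / (79 + 60 + 21 + 25)
= 139 / 185
= 0.7514
= 75.1%

75.1


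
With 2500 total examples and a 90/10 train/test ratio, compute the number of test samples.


Train samples = 2500 * 90% = 2250
Test samples = 2500 - 2250
= 250

250


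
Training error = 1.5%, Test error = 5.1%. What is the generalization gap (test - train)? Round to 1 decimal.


Generalization gap = test_error - train_error
= 5.1 - 1.5
= 3.6%
A moderate gap.

3.6
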